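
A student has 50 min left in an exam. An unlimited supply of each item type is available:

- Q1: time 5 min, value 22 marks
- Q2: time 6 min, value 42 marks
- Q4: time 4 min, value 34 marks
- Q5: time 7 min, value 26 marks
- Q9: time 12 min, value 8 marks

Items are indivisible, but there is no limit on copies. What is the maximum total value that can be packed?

Best value-per-unit is Q4 at 34/4; filling with it alone gives 12×34 = 408.
Optimal mix: 1×Q2 + 11×Q4 → time 50, value 416.

416 marks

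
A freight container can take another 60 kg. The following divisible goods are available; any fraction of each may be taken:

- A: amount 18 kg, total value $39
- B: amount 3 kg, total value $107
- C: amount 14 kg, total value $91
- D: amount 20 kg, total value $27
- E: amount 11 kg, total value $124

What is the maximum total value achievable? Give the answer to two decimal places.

379.90

Take in order of value per unit:
- B (107/3 per unit): all 3 → value 107, running total 107.00
- E (124/11 per unit): all 11 → value 124, running total 231.00
- C (91/14 per unit): all 14 → value 91, running total 322.00
- A (39/18 per unit): all 18 → value 39, running total 361.00
- D (27/20 per unit): 14 of 20 → value 14×27/20 = 18.9000, running total 379.90
Total 379.90.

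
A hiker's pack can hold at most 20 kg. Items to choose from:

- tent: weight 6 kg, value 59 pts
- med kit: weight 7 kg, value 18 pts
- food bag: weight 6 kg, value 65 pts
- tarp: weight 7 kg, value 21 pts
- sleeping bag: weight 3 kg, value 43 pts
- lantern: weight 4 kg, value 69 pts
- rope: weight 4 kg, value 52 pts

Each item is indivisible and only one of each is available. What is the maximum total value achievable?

245 pts

Check high-value combinations within 20 kg:
- tent+food bag+lantern+rope: weight 6+6+4+4=20, value 59+65+69+52=245
- tent+food bag+sleeping bag+lantern: weight 6+6+3+4=19, value 59+65+43+69=236
- food bag+sleeping bag+lantern+rope: weight 6+3+4+4=17, value 65+43+69+52=229
- tent+sleeping bag+lantern+rope: weight 6+3+4+4=17, value 59+43+69+52=223
- tent+food bag+sleeping bag+rope: weight 6+6+3+4=19, value 59+65+43+52=219
Best: 245 pts.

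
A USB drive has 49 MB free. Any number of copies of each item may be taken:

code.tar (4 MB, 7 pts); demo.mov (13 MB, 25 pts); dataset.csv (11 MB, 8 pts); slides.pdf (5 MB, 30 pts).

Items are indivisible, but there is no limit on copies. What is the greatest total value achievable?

Best value-per-unit is slides.pdf at 30/5; filling with it alone gives 9×30 = 270.
Optimal mix: 1×code.tar + 9×slides.pdf → size 49, value 277.

277 pts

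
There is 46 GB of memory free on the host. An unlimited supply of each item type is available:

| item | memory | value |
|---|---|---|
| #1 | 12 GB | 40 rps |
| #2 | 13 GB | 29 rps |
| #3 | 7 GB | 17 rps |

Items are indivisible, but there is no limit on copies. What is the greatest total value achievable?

137 rps

Best value-per-unit is #1 at 40/12; filling with it alone gives 3×40 = 120.
Optimal mix: 3×#1 + 1×#3 → memory 43, value 137.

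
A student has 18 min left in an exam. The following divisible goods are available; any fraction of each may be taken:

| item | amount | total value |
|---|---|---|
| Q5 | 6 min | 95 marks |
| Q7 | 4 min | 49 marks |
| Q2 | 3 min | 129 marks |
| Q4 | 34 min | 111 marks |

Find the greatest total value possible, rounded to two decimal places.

289.32

Take in order of value per unit:
- Q2 (129/3 per unit): all 3 → value 129, running total 129.00
- Q5 (95/6 per unit): all 6 → value 95, running total 224.00
- Q7 (49/4 per unit): all 4 → value 49, running total 273.00
- Q4 (111/34 per unit): 5 of 34 → value 5×111/34 = 16.3235, running total 289.32
Total 289.32.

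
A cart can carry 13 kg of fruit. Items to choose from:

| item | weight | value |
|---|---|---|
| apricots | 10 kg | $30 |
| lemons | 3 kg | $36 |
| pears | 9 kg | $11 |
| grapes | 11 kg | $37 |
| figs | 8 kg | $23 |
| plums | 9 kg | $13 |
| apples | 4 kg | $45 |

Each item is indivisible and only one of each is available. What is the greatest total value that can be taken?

$81

Check high-value combinations within 13 kg:
- lemons+apples: weight 3+4=7, value 36+45=81
- figs+apples: weight 8+4=12, value 23+45=68
- apricots+lemons: weight 10+3=13, value 30+36=66
- lemons+figs: weight 3+8=11, value 36+23=59
- plums+apples: weight 9+4=13, value 13+45=58
Best: $81.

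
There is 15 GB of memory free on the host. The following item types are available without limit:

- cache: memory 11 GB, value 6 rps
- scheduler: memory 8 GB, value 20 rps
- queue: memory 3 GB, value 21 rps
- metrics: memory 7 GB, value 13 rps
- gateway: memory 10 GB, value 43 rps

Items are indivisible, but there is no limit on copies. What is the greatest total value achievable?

105 rps

Best value-per-unit is queue at 21/3, and filling with it alone uses memory 5×3=15. No mix of the others beats 5×21 = 105.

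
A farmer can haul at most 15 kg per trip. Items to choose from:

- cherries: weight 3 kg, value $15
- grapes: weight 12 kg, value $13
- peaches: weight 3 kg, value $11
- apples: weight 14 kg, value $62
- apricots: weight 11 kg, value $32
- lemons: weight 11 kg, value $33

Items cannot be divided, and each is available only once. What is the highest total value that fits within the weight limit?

$62

This is a 0/1 knapsack; check combinations near the capacity.
- apples: weight 14, value 62
- cherries+lemons: weight 3+11=14, value 15+33=48
- cherries+apricots: weight 3+11=14, value 15+32=47
- peaches+lemons: weight 3+11=14, value 11+33=44
- peaches+apricots: weight 3+11=14, value 11+32=43
Best: $62.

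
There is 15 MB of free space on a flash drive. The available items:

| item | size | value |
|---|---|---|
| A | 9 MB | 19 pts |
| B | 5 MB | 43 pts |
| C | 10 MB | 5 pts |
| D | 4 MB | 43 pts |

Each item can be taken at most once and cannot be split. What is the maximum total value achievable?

This is a 0/1 knapsack; check combinations near the capacity.
- B+D: size 5+4=9, value 43+43=86
- A+D: size 9+4=13, value 19+43=62
- A+B: size 9+5=14, value 19+43=62
- C+D: size 10+4=14, value 5+43=48
- B+C: size 5+10=15, value 43+5=48
Best: 86 pts.

86 pts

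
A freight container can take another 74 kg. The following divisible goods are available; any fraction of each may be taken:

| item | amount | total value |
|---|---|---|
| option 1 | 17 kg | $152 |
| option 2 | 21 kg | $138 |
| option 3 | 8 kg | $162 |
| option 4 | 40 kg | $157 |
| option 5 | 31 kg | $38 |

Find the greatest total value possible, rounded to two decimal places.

561.90

Take in order of value per unit:
- option 3 (162/8 per unit): all 8 → value 162, running total 162.00
- option 1 (152/17 per unit): all 17 → value 152, running total 314.00
- option 2 (138/21 per unit): all 21 → value 138, running total 452.00
- option 4 (157/40 per unit): 28 of 40 → value 28×157/40 = 109.9000, running total 561.90
Total 561.90.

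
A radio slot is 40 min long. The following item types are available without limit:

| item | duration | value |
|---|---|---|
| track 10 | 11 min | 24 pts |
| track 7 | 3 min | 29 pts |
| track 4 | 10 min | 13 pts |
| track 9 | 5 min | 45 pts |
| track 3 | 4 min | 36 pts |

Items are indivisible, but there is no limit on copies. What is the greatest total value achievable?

Best value-per-unit is track 7 at 29/3; filling with it alone gives 13×29 = 377.
Optimal mix: 12×track 7 + 1×track 3 → duration 40, value 384.

384 pts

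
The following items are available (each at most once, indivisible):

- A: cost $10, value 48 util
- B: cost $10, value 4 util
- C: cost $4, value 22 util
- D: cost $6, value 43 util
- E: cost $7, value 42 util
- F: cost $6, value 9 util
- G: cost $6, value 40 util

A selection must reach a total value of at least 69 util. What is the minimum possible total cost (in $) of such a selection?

Subsets with value ≥ 69, sorted by total cost:
- D+G: cost 12, value 83
- D+E: cost 13, value 85
Minimum cost: 12 $.

12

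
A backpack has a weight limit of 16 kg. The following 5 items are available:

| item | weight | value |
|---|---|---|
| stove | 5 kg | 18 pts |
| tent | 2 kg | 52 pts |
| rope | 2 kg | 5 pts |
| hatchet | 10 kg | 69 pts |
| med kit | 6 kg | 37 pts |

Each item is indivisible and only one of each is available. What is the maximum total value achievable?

126 pts

Check high-value combinations within 16 kg:
- tent+rope+hatchet: weight 2+2+10=14, value 52+5+69=126
- tent+hatchet: weight 2+10=12, value 52+69=121
- stove+tent+rope+med kit: weight 5+2+2+6=15, value 18+52+5+37=112
Best: 126 pts.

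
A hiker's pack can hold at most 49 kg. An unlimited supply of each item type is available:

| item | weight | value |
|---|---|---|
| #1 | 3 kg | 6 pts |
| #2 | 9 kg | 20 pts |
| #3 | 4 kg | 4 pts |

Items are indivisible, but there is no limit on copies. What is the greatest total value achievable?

106 pts

Best value-per-unit is #2 at 20/9; filling with it alone gives 5×20 = 100.
Optimal mix: 1×#1 + 5×#2 → weight 48, value 106.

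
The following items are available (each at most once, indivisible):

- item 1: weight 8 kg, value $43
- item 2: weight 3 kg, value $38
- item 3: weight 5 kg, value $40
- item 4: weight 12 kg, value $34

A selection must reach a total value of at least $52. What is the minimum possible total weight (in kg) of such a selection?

8

Subsets with value ≥ 52, sorted by total weight:
- item 2+item 3: weight 8, value 78
- item 1+item 2: weight 11, value 81
- item 1+item 3: weight 13, value 83
- item 2+item 4: weight 15, value 72
Minimum weight: 8 kg.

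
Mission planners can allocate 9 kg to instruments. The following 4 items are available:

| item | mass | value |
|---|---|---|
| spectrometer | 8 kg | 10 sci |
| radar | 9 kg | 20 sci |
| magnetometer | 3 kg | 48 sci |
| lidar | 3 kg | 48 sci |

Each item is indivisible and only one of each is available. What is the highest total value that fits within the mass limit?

96 sci

Check high-value combinations within 9 kg:
- magnetometer+lidar: mass 3+3=6, value 48+48=96
- magnetometer: mass 3, value 48
- lidar: mass 3, value 48
- radar: mass 9, value 20
Best: 96 sci.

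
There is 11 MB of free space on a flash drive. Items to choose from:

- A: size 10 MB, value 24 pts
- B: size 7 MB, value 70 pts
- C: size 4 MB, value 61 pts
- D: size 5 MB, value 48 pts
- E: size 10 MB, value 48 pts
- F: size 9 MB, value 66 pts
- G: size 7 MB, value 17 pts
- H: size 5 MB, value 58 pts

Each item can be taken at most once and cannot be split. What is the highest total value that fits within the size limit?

131 pts

This is a 0/1 knapsack; check combinations near the capacity.
- B+C: size 7+4=11, value 70+61=131
- C+H: size 4+5=9, value 61+58=119
- C+D: size 4+5=9, value 61+48=109
- D+H: size 5+5=10, value 48+58=106
- C+G: size 4+7=11, value 61+17=78
Best: 131 pts.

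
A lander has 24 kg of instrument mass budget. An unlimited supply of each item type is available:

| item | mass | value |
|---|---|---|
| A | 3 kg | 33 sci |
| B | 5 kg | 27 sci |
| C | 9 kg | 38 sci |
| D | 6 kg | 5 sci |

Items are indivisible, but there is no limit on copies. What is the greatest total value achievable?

264 sci

Best value-per-unit is A at 33/3, and filling with it alone uses mass 8×3=24. No mix of the others beats 8×33 = 264.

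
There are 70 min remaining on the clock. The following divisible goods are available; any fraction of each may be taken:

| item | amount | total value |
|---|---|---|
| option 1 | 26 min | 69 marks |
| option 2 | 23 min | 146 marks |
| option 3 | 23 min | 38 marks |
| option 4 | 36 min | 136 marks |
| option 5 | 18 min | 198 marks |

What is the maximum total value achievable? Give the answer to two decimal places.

Take in order of value per unit:
- option 5 (198/18 per unit): all 18 → value 198, running total 198.00
- option 2 (146/23 per unit): all 23 → value 146, running total 344.00
- option 4 (136/36 per unit): 29 of 36 → value 29×136/36 = 109.5556, running total 453.56
Total 453.56.

453.56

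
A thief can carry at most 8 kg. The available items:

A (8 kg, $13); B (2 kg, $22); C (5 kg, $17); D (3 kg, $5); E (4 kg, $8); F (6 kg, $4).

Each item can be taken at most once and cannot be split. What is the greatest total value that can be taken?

Check high-value combinations within 8 kg:
- B+C: weight 2+5=7, value 22+17=39
- B+E: weight 2+4=6, value 22+8=30
- B+D: weight 2+3=5, value 22+5=27
Best: $39.

$39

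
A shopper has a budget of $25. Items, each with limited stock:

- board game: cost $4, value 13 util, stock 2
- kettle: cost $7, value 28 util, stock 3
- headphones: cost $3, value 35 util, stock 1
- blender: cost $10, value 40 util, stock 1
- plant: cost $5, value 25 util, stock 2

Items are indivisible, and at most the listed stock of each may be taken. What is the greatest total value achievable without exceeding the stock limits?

128 util

Top feasible selections:
- 1×kettle + 1×headphones + 1×blender + 1×plant: cost 25, value 128
- 1×board game + 1×kettle + 1×headphones + 2×plant: cost 24, value 126
Best: 128 util.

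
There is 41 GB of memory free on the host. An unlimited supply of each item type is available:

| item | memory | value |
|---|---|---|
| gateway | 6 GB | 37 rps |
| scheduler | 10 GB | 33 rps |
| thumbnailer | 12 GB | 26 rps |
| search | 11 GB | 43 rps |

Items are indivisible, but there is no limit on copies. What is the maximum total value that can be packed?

Best value-per-unit is gateway at 37/6; filling with it alone gives 6×37 = 222.
Optimal mix: 5×gateway + 1×search → memory 41, value 228.

228 rps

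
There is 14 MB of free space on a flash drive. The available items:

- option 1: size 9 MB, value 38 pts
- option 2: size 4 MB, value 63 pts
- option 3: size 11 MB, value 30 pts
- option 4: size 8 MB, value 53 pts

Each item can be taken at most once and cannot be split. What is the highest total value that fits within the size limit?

Check high-value combinations within 14 MB:
- option 2+option 4: size 4+8=12, value 63+53=116
- option 1+option 2: size 9+4=13, value 38+63=101
- option 2: size 4, value 63
- option 4: size 8, value 53
- option 1: size 9, value 38
Best: 116 pts.

116 pts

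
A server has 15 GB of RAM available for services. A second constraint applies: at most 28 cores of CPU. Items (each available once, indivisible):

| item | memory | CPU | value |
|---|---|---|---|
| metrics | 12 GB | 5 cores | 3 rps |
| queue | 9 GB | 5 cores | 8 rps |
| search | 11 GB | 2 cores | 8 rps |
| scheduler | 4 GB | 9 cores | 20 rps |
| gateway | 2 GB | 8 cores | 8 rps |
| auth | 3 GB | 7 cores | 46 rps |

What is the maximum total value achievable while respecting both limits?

74 rps

Feasible sets respecting both limits:
- scheduler+gateway+auth: memory 9, CPU 24, value 74
- scheduler+auth: memory 7, CPU 16, value 66
- queue+gateway+auth: memory 14, CPU 20, value 62
- queue+auth: memory 12, CPU 12, value 54
Best: 74 rps.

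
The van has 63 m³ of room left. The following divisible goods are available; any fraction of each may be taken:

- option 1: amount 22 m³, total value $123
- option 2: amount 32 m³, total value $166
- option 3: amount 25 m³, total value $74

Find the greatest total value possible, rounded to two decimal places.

315.64

Take in order of value per unit:
- option 1 (123/22 per unit): all 22 → value 123, running total 123.00
- option 2 (166/32 per unit): all 32 → value 166, running total 289.00
- option 3 (74/25 per unit): 9 of 25 → value 9×74/25 = 26.6400, running total 315.64
Total 315.64.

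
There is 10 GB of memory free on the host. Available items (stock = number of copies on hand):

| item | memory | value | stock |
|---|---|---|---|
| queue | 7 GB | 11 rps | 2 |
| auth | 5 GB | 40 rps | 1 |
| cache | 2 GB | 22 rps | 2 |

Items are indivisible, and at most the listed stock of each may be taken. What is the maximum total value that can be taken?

Top feasible selections:
- 1×auth + 2×cache: memory 9, value 84
- 1×auth + 1×cache: memory 7, value 62
- 2×cache: memory 4, value 44
- 1×auth: memory 5, value 40
Best: 84 rps.

84 rps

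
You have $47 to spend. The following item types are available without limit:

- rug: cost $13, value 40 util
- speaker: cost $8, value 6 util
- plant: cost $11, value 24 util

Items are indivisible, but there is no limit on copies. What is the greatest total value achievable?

Best value-per-unit is rug at 40/13; filling with it alone gives 3×40 = 120.
Optimal mix: 3×rug + 1×speaker → cost 47, value 126.

126 util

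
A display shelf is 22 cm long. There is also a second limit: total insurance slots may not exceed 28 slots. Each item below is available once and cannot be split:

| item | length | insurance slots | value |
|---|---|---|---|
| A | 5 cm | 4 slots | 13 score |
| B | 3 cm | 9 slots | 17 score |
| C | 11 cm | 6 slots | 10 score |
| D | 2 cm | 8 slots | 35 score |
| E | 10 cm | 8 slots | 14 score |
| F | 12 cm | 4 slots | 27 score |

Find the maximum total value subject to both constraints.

Feasible sets respecting both limits:
- A+B+D+F: length 22, insurance slots 25, value 92
- B+D+F: length 17, insurance slots 21, value 79
- A+B+C+D: length 21, insurance slots 27, value 75
Best: 92 score.

92 score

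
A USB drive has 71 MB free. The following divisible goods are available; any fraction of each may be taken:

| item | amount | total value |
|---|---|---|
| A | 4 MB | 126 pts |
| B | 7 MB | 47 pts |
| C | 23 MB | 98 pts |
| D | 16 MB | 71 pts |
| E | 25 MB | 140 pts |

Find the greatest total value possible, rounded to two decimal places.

Take in order of value per unit:
- A (126/4 per unit): all 4 → value 126, running total 126.00
- B (47/7 per unit): all 7 → value 47, running total 173.00
- E (140/25 per unit): all 25 → value 140, running total 313.00
- D (71/16 per unit): all 16 → value 71, running total 384.00
- C (98/23 per unit): 19 of 23 → value 19×98/23 = 80.9565, running total 464.96
Total 464.96.

464.96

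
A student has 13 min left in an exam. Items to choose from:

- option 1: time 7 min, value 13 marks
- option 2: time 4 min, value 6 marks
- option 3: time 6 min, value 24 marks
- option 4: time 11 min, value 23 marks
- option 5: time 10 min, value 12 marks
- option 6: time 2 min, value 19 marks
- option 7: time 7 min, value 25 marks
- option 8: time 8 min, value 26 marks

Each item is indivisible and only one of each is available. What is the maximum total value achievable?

50 marks

Check high-value combinations within 13 min:
- option 2+option 6+option 7: time 4+2+7=13, value 6+19+25=50
- option 2+option 3+option 6: time 4+6+2=12, value 6+24+19=49
- option 3+option 7: time 6+7=13, value 24+25=49
Best: 50 marks.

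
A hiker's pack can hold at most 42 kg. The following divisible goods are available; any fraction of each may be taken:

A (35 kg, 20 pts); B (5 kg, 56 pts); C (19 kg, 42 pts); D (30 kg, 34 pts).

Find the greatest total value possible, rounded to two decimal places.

118.40

Take in order of value per unit:
- B (56/5 per unit): all 5 → value 56, running total 56.00
- C (42/19 per unit): all 19 → value 42, running total 98.00
- D (34/30 per unit): 18 of 30 → value 18×34/30 = 20.4000, running total 118.40
Total 118.40.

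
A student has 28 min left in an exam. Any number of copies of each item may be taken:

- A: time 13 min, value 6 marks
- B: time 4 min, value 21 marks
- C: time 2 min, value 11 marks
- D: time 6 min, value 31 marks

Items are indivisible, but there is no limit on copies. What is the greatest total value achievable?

Best value-per-unit is C at 11/2, and filling with it alone uses time 14×2=28. No mix of the others beats 14×11 = 154.

154 marks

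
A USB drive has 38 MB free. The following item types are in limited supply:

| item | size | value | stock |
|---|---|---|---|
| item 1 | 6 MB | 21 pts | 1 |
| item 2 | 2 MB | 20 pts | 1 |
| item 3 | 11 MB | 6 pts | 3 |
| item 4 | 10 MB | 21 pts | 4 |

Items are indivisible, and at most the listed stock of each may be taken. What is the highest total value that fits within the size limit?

Top feasible selections:
- 1×item 1 + 1×item 2 + 3×item 4: size 38, value 104
- 1×item 1 + 3×item 4: size 36, value 84
- 1×item 1 + 1×item 2 + 2×item 4: size 28, value 83
- 1×item 2 + 3×item 4: size 32, value 83
Best: 104 pts.

104 pts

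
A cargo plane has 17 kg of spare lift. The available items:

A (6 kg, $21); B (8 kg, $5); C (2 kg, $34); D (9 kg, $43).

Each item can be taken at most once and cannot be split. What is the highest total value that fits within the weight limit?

$98

Check high-value combinations within 17 kg:
- A+C+D: weight 6+2+9=17, value 21+34+43=98
- C+D: weight 2+9=11, value 34+43=77
- A+D: weight 6+9=15, value 21+43=64
- A+B+C: weight 6+8+2=16, value 21+5+34=60
- A+C: weight 6+2=8, value 21+34=55
Best: $98.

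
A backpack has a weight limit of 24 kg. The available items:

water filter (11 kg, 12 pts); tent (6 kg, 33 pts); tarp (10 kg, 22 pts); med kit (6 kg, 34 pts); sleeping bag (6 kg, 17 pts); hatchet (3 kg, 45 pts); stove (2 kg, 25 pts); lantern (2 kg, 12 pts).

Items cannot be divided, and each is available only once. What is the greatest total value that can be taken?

154 pts

Check high-value combinations within 24 kg:
- tent+med kit+sleeping bag+hatchet+stove: weight 6+6+6+3+2=23, value 33+34+17+45+25=154
- tent+med kit+hatchet+stove+lantern: weight 6+6+3+2+2=19, value 33+34+45+25+12=149
- tent+med kit+sleeping bag+hatchet+lantern: weight 6+6+6+3+2=23, value 33+34+17+45+12=141
- tarp+med kit+hatchet+stove+lantern: weight 10+6+3+2+2=23, value 22+34+45+25+12=138
- tent+med kit+hatchet+stove: weight 6+6+3+2=17, value 33+34+45+25=137
Best: 154 pts.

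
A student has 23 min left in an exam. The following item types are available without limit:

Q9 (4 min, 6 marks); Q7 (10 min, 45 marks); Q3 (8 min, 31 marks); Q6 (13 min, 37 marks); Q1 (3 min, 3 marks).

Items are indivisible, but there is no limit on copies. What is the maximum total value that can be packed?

Best value-per-unit is Q7 at 45/10; filling with it alone gives 2×45 = 90.
Optimal mix: 2×Q7 + 1×Q1 → time 23, value 93.

93 marks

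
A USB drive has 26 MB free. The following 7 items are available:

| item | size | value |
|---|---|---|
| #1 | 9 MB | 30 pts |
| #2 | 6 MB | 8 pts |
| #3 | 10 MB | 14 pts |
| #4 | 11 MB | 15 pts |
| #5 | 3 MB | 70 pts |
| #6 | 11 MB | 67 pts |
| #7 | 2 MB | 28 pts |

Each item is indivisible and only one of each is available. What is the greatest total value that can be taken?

This is a 0/1 knapsack; check combinations near the capacity.
- #1+#5+#6+#7: size 9+3+11+2=25, value 30+70+67+28=195
- #3+#5+#6+#7: size 10+3+11+2=26, value 14+70+67+28=179
- #2+#5+#6+#7: size 6+3+11+2=22, value 8+70+67+28=173
- #1+#5+#6: size 9+3+11=23, value 30+70+67=167
- #5+#6+#7: size 3+11+2=16, value 70+67+28=165
Best: 195 pts.

195 pts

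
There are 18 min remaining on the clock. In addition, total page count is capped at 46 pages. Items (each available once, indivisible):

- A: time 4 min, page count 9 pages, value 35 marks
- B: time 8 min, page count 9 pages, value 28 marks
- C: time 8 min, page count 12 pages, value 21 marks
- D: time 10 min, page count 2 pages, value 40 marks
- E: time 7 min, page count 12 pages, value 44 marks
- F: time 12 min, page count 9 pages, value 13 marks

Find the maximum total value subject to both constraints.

Feasible sets respecting both limits:
- D+E: time 17, page count 14, value 84
- A+E: time 11, page count 21, value 79
- A+D: time 14, page count 11, value 75
- B+E: time 15, page count 21, value 72
Best: 84 marks.

84 marks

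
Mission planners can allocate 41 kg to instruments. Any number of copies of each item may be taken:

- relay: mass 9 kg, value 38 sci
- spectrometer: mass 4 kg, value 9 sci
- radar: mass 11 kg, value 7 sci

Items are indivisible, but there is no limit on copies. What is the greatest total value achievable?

Best value-per-unit is relay at 38/9; filling with it alone gives 4×38 = 152.
Optimal mix: 4×relay + 1×spectrometer → mass 40, value 161.

161 sci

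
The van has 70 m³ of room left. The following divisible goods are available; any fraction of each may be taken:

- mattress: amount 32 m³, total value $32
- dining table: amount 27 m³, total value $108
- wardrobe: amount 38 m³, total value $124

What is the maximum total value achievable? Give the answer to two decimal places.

237.00

Take in order of value per unit:
- dining table (108/27 per unit): all 27 → value 108, running total 108.00
- wardrobe (124/38 per unit): all 38 → value 124, running total 232.00
- mattress (32/32 per unit): 5 of 32 → value 5×32/32 = 5.0000, running total 237.00
Total 237.00.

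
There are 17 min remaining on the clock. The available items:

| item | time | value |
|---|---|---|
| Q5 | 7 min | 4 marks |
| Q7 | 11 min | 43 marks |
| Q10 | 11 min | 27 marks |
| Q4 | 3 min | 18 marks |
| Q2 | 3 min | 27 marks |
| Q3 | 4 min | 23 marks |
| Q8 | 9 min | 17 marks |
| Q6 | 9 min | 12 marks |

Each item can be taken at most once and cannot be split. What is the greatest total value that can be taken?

88 marks

This is a 0/1 knapsack; check combinations near the capacity.
- Q7+Q4+Q2: time 11+3+3=17, value 43+18+27=88
- Q10+Q4+Q2: time 11+3+3=17, value 27+18+27=72
- Q5+Q4+Q2+Q3: time 7+3+3+4=17, value 4+18+27+23=72
- Q7+Q2: time 11+3=14, value 43+27=70
- Q4+Q2+Q3: time 3+3+4=10, value 18+27+23=68
Best: 88 marks.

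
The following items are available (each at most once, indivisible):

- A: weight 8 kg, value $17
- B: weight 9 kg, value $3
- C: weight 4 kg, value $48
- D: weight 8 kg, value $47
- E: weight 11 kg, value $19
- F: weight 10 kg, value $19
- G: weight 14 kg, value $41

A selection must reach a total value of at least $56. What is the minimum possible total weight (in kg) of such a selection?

12

Subsets with value ≥ 56, sorted by total weight:
- C+D: weight 12, value 95
- A+C: weight 12, value 65
- C+F: weight 14, value 67
- C+E: weight 15, value 67
Minimum weight: 12 kg.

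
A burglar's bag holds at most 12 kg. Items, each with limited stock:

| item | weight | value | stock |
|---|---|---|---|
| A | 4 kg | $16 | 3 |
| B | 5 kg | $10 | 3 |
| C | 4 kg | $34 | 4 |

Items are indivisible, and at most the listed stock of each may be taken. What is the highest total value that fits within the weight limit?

Best selections within weight 12 and stock limits:
- 3×C: weight 12, value 102
- 1×A + 2×C: weight 12, value 84
Best: $102.

$102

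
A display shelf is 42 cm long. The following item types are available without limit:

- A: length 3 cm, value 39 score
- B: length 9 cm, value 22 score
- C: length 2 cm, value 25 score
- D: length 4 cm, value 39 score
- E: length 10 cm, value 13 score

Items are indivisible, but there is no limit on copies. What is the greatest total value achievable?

Best value-per-unit is A at 39/3, and filling with it alone uses length 14×3=42. No mix of the others beats 14×39 = 546.

546 score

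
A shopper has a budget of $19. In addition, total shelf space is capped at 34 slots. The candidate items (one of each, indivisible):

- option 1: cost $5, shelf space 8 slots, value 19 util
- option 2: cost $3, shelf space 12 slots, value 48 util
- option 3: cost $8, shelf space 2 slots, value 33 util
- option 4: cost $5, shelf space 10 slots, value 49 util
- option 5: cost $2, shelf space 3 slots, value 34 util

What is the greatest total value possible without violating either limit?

Feasible sets respecting both limits:
- option 2+option 3+option 4+option 5: cost 18, shelf space 27, value 164
- option 1+option 2+option 4+option 5: cost 15, shelf space 33, value 150
- option 1+option 2+option 3+option 5: cost 18, shelf space 25, value 134
- option 2+option 4+option 5: cost 10, shelf space 25, value 131
Best: 164 util.

164 util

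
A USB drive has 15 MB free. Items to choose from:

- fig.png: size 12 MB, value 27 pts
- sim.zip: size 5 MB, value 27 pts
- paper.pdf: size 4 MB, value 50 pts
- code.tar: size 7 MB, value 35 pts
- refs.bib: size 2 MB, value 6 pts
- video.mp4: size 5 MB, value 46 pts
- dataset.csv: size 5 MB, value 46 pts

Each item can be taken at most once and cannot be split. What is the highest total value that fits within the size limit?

Check high-value combinations within 15 MB:
- paper.pdf+video.mp4+dataset.csv: size 4+5+5=14, value 50+46+46=142
- sim.zip+paper.pdf+video.mp4: size 5+4+5=14, value 27+50+46=123
- sim.zip+paper.pdf+dataset.csv: size 5+4+5=14, value 27+50+46=123
- sim.zip+video.mp4+dataset.csv: size 5+5+5=15, value 27+46+46=119
Best: 142 pts.

142 pts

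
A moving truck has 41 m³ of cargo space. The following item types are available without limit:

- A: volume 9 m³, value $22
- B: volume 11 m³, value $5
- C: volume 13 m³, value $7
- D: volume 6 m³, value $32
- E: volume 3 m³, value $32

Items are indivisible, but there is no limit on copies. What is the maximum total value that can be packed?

Best value-per-unit is E at 32/3, and filling with it alone uses volume 13×3=39. No mix of the others beats 13×32 = 416.

$416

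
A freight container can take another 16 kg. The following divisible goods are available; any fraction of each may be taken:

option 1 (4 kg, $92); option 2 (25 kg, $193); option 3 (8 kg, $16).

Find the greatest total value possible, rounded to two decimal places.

184.64

Take in order of value per unit:
- option 1 (92/4 per unit): all 4 → value 92, running total 92.00
- option 2 (193/25 per unit): 12 of 25 → value 12×193/25 = 92.6400, running total 184.64
Total 184.64.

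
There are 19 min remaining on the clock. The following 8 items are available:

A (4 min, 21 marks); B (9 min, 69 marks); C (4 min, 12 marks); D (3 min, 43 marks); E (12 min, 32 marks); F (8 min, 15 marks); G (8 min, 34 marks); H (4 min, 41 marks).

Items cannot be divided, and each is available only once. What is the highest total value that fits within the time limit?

Check high-value combinations within 19 min:
- B+D+H: time 9+3+4=16, value 69+43+41=153
- A+D+G+H: time 4+3+8+4=19, value 21+43+34+41=139
- A+B+D: time 4+9+3=16, value 21+69+43=133
- A+B+H: time 4+9+4=17, value 21+69+41=131
Best: 153 marks.

153 marks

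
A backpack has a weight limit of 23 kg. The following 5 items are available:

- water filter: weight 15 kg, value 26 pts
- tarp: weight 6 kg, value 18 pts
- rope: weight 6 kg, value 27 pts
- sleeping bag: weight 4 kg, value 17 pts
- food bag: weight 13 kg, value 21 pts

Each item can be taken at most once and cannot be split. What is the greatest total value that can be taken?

This is a 0/1 knapsack; check combinations near the capacity.
- rope+sleeping bag+food bag: weight 6+4+13=23, value 27+17+21=65
- tarp+rope+sleeping bag: weight 6+6+4=16, value 18+27+17=62
- tarp+sleeping bag+food bag: weight 6+4+13=23, value 18+17+21=56
- water filter+rope: weight 15+6=21, value 26+27=53
Best: 65 pts.

65 pts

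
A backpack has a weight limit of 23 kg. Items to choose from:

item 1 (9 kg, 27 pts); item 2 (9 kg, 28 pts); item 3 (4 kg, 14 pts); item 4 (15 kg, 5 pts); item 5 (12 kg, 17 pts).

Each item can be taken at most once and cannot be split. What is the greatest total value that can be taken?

69 pts

Check high-value combinations within 23 kg:
- item 1+item 2+item 3: weight 9+9+4=22, value 27+28+14=69
- item 1+item 2: weight 9+9=18, value 27+28=55
- item 2+item 5: weight 9+12=21, value 28+17=45
- item 1+item 5: weight 9+12=21, value 27+17=44
- item 2+item 3: weight 9+4=13, value 28+14=42
Best: 69 pts.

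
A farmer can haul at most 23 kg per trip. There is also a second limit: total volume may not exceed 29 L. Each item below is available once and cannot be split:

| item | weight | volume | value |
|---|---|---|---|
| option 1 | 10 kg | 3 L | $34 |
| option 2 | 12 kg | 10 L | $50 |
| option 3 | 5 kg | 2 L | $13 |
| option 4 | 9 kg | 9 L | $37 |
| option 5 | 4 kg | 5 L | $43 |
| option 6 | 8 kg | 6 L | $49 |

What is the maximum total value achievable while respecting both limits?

$129

Feasible sets respecting both limits:
- option 4+option 5+option 6: weight 21, volume 20, value 129
- option 1+option 5+option 6: weight 22, volume 14, value 126
- option 1+option 4+option 5: weight 23, volume 17, value 114
- option 2+option 3+option 5: weight 21, volume 17, value 106
Best: $129.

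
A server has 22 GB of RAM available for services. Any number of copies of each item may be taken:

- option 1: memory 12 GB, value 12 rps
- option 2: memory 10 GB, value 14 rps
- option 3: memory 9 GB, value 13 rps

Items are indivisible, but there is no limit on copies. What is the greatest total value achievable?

28 rps

Best value-per-unit is option 3 at 13/9; filling with it alone gives 2×13 = 26.
Optimal mix: 2×option 2 → memory 20, value 28.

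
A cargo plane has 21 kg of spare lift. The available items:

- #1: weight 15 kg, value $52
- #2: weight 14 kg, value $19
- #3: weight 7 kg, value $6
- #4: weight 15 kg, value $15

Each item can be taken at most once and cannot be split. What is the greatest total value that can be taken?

$52

This is a 0/1 knapsack; check combinations near the capacity.
- #1: weight 15, value 52
- #2+#3: weight 14+7=21, value 19+6=25
- #2: weight 14, value 19
Best: $52.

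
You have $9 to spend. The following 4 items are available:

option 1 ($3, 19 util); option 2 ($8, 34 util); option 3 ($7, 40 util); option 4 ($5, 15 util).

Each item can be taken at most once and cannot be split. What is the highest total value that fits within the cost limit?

This is a 0/1 knapsack; check combinations near the capacity.
- option 3: cost 7, value 40
- option 2: cost 8, value 34
- option 1+option 4: cost 3+5=8, value 19+15=34
- option 1: cost 3, value 19
Best: 40 util.

40 util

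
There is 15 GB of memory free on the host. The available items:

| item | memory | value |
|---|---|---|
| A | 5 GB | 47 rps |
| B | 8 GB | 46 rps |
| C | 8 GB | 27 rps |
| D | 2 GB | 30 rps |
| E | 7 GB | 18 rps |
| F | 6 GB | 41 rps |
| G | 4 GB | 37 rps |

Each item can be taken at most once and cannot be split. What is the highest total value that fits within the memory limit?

125 rps

Check high-value combinations within 15 GB:
- A+F+G: memory 5+6+4=15, value 47+41+37=125
- A+B+D: memory 5+8+2=15, value 47+46+30=123
- A+D+F: memory 5+2+6=13, value 47+30+41=118
- A+D+G: memory 5+2+4=11, value 47+30+37=114
- B+D+G: memory 8+2+4=14, value 46+30+37=113
Best: 125 rps.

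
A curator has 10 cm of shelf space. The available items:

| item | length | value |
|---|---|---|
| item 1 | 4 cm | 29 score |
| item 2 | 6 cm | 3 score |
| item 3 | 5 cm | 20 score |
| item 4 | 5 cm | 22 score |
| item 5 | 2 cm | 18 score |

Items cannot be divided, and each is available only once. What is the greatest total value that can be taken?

51 score

Check high-value combinations within 10 cm:
- item 1+item 4: length 4+5=9, value 29+22=51
- item 1+item 3: length 4+5=9, value 29+20=49
- item 1+item 5: length 4+2=6, value 29+18=47
- item 3+item 4: length 5+5=10, value 20+22=42
Best: 51 score.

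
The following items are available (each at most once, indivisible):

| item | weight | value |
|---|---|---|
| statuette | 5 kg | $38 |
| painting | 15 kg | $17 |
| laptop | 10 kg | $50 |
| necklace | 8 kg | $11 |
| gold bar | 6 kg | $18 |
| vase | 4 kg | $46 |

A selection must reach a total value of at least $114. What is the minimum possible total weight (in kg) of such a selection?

19

Subsets with value ≥ 114, sorted by total weight:
- statuette+laptop+vase: weight 19, value 134
- laptop+gold bar+vase: weight 20, value 114
- statuette+laptop+gold bar+vase: weight 25, value 152
Minimum weight: 19 kg.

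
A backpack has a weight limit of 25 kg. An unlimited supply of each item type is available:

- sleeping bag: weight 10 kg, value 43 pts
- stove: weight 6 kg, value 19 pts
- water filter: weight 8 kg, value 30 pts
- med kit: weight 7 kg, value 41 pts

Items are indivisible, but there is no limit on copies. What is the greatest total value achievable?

Best value-per-unit is med kit at 41/7; filling with it alone gives 3×41 = 123.
Optimal mix: 1×sleeping bag + 2×med kit → weight 24, value 125.

125 pts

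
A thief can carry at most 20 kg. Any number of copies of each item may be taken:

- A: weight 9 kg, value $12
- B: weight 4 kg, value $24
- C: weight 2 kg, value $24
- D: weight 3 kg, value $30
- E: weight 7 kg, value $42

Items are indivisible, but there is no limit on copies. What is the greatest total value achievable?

Best value-per-unit is C at 24/2, and filling with it alone uses weight 10×2=20. No mix of the others beats 10×24 = 240.

$240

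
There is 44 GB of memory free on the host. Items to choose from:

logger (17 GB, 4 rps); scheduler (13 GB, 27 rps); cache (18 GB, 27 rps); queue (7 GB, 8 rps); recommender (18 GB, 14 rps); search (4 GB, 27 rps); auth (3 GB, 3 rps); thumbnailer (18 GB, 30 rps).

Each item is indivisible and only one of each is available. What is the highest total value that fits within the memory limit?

92 rps

Check high-value combinations within 44 GB:
- scheduler+queue+search+thumbnailer: memory 13+7+4+18=42, value 27+8+27+30=92
- scheduler+cache+queue+search: memory 13+18+7+4=42, value 27+27+8+27=89
- scheduler+search+auth+thumbnailer: memory 13+4+3+18=38, value 27+27+3+30=87
- cache+search+auth+thumbnailer: memory 18+4+3+18=43, value 27+27+3+30=87
- scheduler+search+thumbnailer: memory 13+4+18=35, value 27+27+30=84
Best: 92 rps.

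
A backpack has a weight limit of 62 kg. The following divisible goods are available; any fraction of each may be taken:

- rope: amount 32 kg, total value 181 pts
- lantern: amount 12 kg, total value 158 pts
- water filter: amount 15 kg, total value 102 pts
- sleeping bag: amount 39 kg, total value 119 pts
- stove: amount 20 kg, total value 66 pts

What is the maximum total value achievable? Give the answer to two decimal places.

Take in order of value per unit:
- lantern (158/12 per unit): all 12 → value 158, running total 158.00
- water filter (102/15 per unit): all 15 → value 102, running total 260.00
- rope (181/32 per unit): all 32 → value 181, running total 441.00
- stove (66/20 per unit): 3 of 20 → value 3×66/20 = 9.9000, running total 450.90
Total 450.90.

450.90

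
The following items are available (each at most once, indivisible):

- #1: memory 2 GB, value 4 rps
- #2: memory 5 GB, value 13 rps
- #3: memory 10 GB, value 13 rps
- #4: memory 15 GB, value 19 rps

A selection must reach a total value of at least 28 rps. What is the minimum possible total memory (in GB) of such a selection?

17

Subsets with value ≥ 28, sorted by total memory:
- #1+#2+#3: memory 17, value 30
- #2+#4: memory 20, value 32
- #1+#2+#4: memory 22, value 36
- #3+#4: memory 25, value 32
Minimum memory: 17 GB.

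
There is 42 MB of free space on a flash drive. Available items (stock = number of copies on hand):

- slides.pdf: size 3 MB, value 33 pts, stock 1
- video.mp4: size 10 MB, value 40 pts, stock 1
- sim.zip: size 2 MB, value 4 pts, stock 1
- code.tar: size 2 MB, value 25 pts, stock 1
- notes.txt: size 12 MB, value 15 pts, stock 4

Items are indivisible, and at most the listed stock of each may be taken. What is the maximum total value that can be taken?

132 pts

Top feasible selections:
- 1×slides.pdf + 1×video.mp4 + 1×sim.zip + 1×code.tar + 2×notes.txt: size 41, value 132
- 1×slides.pdf + 1×video.mp4 + 1×code.tar + 2×notes.txt: size 39, value 128
- 1×slides.pdf + 1×video.mp4 + 1×sim.zip + 1×code.tar + 1×notes.txt: size 29, value 117
Best: 132 pts.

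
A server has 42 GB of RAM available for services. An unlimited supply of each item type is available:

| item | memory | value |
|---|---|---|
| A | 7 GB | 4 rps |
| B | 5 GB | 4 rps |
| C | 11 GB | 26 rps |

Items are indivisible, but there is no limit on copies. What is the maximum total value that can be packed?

82 rps

Best value-per-unit is C at 26/11; filling with it alone gives 3×26 = 78.
Optimal mix: 1×A + 3×C → memory 40, value 82.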